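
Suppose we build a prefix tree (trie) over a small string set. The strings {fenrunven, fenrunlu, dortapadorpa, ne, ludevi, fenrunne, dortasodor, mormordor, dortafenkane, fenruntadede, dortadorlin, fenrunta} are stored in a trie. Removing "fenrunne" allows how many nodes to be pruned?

2

A node on "fenrunne"'s path can go only if nothing else ends at it or branches off below it.
The suffix "ne" (2 nodes) is used only by "fenrunne"; the node for "fenrun" still has the child "v", so pruning stops there.
Nodes removed: 2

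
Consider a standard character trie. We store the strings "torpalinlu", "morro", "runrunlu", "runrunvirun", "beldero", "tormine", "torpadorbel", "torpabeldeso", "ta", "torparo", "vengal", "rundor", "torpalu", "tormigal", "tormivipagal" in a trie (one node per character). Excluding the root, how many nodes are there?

75

For each word, the new-node count is its length minus the longest prefix already in the trie:
  "torpalinlu" → 10 new (t, o, r, p, a, l, i, n, l, u)
  "morro" → 5 new (m, o, r, r, o)
  "runrunlu" → 8 new (r, u, n, r, u, n, l, u)
  "runrunvirun" → prefix "runrun" already present; 5 new (v, i, r, u, n)
  "beldero" → 7 new (b, e, l, d, e, r, o)
  "tormine" → prefix "tor" already present; 4 new (m, i, n, e)
  "torpadorbel" → prefix "torpa" already present; 6 new (d, o, r, b, e, l)
  "torpabeldeso" → prefix "torpa" already present; 7 new (b, e, l, d, e, s, o)
  "ta" → prefix "t" already present; 1 new (a)
  "torparo" → prefix "torpa" already present; 2 new (r, o)
  "vengal" → 6 new (v, e, n, g, a, l)
  "rundor" → prefix "run" already present; 3 new (d, o, r)
  "torpalu" → prefix "torpal" already present; 1 new (u)
  "tormigal" → prefix "tormi" already present; 3 new (g, a, l)
  "tormivipagal" → prefix "tormi" already present; 7 new (v, i, p, a, g, a, l)
Total nodes = 10 + 5 + 8 + 5 + 7 + 4 + 6 + 7 + 1 + 2 + 6 + 3 + 1 + 3 + 7 = 75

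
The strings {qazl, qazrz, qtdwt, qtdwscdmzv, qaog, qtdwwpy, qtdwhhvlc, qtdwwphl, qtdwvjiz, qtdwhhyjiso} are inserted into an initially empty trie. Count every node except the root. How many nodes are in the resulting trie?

Count nodes per top-level branch (shared prefixes stored once):
  'q'-branch (qaog, qazl, qazrz, qtdwhhvlc, qtdwhhyjiso, qtdwscdmzv, qtdwt, qtdwvjiz, qtdwwphl, qtdwwpy): 37 nodes
Sum: 37

37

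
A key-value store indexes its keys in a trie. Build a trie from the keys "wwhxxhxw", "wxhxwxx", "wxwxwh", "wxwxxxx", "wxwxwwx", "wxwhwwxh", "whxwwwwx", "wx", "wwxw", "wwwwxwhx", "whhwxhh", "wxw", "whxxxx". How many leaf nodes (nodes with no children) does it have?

11

A leaf is a node with no children — equivalently, the end of a word that is not a proper prefix of any other stored word.
Those words: "whhwxhh", "whxwwwwx", "whxxxx", "wwhxxhxw", "wwwwxwhx", "wwxw", "wxhxwxx", "wxwhwwxh", "wxwxwh", "wxwxwwx", "wxwxxxx"
Leaf count: 11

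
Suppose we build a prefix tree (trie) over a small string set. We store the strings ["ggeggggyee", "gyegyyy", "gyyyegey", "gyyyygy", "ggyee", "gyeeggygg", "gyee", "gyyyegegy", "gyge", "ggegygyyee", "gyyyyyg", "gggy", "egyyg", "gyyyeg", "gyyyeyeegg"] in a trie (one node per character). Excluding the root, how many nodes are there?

58

Count nodes per top-level branch (shared prefixes stored once):
  'e'-branch (egyyg): 5 nodes
  'g'-branch (ggeggggyee, ggegygyyee, gggy, ggyee, gyee, gyeeggygg, gyegyyy, gyge, gyyyeg, gyyyegegy, gyyyegey, gyyyeyeegg, gyyyygy, gyyyyyg): 53 nodes
Sum: 58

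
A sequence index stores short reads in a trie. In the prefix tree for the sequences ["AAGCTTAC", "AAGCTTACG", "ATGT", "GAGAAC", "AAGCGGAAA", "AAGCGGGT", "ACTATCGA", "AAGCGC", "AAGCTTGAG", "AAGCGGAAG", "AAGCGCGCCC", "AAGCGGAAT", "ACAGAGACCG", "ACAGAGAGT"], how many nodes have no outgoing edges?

A leaf is a node with no children — equivalently, the end of a word that is not a proper prefix of any other stored word.
Those words: "AAGCGCGCCC", "AAGCGGAAA", "AAGCGGAAG", "AAGCGGAAT", "AAGCGGGT", "AAGCTTACG", "AAGCTTGAG", "ACAGAGACCG", "ACAGAGAGT", "ACTATCGA", "ATGT", "GAGAAC"
Leaf count: 12

12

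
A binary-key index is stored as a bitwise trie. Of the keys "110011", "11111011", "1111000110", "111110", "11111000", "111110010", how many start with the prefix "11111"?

Filter for entries beginning with "11111":
Matches: "111110", "11111000", "111110010", "11111011"
Count: 4

4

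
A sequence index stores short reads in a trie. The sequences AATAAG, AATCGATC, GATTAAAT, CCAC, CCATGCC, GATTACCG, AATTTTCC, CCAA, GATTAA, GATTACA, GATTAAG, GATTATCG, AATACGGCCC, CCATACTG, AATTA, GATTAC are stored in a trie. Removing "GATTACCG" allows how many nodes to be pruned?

2

A node on "GATTACCG"'s path can go only if nothing else ends at it or branches off below it.
The suffix "CG" (2 nodes) is used only by "GATTACCG"; the node for "GATTAC" still has the child "A", so pruning stops there.
Nodes removed: 2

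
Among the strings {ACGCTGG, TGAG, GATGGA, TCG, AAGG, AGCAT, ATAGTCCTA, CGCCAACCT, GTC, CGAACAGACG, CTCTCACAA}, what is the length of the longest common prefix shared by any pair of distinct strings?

2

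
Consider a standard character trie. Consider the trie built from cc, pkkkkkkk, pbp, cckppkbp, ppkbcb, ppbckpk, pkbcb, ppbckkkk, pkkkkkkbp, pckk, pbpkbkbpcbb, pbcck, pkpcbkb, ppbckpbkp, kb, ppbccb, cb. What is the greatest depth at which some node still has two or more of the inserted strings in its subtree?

7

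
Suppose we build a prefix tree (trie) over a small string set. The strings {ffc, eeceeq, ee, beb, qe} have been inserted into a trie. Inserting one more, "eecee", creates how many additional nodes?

"eecee" is already a full path in the trie; only an end-marker is added.
No new nodes are needed: 0.

0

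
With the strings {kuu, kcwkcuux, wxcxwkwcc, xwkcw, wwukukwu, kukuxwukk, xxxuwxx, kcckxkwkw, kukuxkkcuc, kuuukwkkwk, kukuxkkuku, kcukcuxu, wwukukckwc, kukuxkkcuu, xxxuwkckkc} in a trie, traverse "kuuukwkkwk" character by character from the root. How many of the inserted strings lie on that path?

2

Traverse "kuuukwkkwk" character by character; count nodes along the way that are marked as word ends.
Prefixes of the query that are stored words: "kuu", "kuuukwkkwk"
Count: 2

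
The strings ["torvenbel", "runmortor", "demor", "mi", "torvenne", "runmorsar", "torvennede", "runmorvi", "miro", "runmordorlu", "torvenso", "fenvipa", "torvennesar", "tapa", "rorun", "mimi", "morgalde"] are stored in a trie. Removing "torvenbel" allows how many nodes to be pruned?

A node on "torvenbel"'s path can go only if nothing else ends at it or branches off below it.
The suffix "bel" (3 nodes) is used only by "torvenbel"; the node for "torven" still has the child "n", so pruning stops there.
Nodes removed: 3

3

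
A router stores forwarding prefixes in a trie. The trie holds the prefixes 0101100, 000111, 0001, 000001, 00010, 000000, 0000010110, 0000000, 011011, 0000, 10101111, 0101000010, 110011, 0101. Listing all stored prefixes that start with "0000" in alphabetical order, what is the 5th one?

Words with prefix "0000", in lexicographic order: "0000", "000000", "0000000", "000001", "0000010110"
Position 5: 0000010110

0000010110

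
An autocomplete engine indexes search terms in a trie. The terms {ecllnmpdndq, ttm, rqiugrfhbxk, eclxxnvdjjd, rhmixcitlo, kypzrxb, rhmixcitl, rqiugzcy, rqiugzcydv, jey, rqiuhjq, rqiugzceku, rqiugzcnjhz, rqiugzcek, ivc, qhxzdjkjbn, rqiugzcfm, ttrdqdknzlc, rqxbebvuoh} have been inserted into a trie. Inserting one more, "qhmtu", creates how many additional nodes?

3

Walking "qhmtu" from the root, the first 2 characters ("qh") follow existing edges; "m" is the first miss.
So 5 − 2 = 3 new nodes.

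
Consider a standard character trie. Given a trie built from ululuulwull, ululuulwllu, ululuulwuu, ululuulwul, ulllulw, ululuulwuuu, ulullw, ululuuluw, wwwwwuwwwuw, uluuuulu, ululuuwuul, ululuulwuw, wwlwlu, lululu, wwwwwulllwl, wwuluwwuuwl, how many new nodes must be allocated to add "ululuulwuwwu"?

Walking "ululuulwuwwu" from the root, the first 10 characters ("ululuulwuw") follow existing edges; "w" is the first miss.
New nodes needed: |"ululuulwuwwu"| − 10 = 12 − 10 = 2.

2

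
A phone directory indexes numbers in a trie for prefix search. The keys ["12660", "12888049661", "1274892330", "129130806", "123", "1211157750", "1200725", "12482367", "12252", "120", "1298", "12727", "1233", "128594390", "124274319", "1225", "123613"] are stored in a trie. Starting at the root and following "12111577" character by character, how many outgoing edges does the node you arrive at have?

The children of the "12111577" node are the distinct next characters among strings starting with "12111577".
Distinct next characters after "12111577": 5.
That node has 1 child edge.

1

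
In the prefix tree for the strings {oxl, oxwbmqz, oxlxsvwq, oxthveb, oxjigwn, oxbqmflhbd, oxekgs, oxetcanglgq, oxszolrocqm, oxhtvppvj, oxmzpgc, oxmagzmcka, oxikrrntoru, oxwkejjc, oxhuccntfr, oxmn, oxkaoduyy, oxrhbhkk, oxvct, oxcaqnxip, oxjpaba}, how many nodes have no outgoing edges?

Leaves are exactly the stored words that no other stored word extends.
Those words: "oxbqmflhbd", "oxcaqnxip", "oxekgs", "oxetcanglgq", "oxhtvppvj", "oxhuccntfr", "oxikrrntoru", "oxjigwn", "oxjpaba", "oxkaoduyy", "oxlxsvwq", "oxmagzmcka", "oxmn", "oxmzpgc", "oxrhbhkk", "oxszolrocqm", "oxthveb", "oxvct", "oxwbmqz", "oxwkejjc"
Leaf count: 20

20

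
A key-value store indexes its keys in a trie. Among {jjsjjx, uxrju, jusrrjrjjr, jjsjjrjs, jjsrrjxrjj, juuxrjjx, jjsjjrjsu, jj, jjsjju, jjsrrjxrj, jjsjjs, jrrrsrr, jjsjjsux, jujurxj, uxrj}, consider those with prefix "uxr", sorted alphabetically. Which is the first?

uxrj

Filter for "uxr…" and sort: "uxrj", "uxrju"
Position 1: uxrj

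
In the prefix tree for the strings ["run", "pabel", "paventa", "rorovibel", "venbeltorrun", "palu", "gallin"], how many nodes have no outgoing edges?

A leaf is a node with no children — equivalently, the end of a word that is not a proper prefix of any other stored word.
Those words: "gallin", "pabel", "palu", "paventa", "rorovibel", "run", "venbeltorrun"
Leaf count: 7

7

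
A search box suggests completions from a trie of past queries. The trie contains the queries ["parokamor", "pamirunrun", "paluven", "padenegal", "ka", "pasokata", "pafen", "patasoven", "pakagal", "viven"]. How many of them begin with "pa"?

8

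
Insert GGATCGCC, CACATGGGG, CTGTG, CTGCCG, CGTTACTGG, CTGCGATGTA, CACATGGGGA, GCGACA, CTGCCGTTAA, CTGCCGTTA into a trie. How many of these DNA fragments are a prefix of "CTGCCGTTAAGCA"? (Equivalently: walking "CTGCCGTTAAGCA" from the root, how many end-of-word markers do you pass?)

Traverse "CTGCCGTTAAGCA" character by character; count nodes along the way that are marked as word ends.
Prefixes of the query that are stored words: "CTGCCG", "CTGCCGTTA", "CTGCCGTTAA"
Count: 3

3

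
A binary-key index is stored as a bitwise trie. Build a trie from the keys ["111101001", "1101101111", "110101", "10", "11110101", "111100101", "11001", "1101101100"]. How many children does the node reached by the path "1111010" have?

Walk "1111010" from the root, arriving at one node.
Distinct next characters after "1111010": 0, 1.
That node has 2 child edges.

2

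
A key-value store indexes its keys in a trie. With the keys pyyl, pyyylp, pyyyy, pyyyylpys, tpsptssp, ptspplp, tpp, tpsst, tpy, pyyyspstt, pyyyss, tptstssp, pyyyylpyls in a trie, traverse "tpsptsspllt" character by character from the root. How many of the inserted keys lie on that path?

1

Traverse "tpsptsspllt" character by character; count nodes along the way that are marked as word ends.
Prefixes of the query that are stored words: "tpsptssp"
Count: 1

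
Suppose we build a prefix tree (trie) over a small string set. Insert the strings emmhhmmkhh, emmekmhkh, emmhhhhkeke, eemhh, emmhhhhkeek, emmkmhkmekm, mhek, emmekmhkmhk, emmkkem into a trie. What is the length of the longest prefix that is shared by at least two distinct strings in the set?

Look for the deepest trie node that still has at least two words in its subtree.
e.g. "emmhhhhkeek" and "emmhhhhkeke" share the prefix "emmhhhhke" of length 9; no pair shares a longer one.
Longest shared-prefix length: 9

9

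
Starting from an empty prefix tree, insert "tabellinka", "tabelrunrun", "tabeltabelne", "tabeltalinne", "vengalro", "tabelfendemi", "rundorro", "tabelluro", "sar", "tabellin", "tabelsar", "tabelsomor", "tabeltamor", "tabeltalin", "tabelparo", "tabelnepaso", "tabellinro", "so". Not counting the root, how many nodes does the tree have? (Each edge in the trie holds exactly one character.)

Count nodes per top-level branch (shared prefixes stored once):
  'r'-branch (rundorro): 8 nodes
  's'-branch (sar, so): 4 nodes
  't'-branch (tabelfendemi, tabellin, tabellinka, tabellinro, tabelluro, tabelnepaso, tabelparo, tabelrunrun, tabelsar, tabelsomor, tabeltabelne, tabeltalin, tabeltalinne, tabeltamor): 60 nodes
  'v'-branch (vengalro): 8 nodes
Sum: 80

80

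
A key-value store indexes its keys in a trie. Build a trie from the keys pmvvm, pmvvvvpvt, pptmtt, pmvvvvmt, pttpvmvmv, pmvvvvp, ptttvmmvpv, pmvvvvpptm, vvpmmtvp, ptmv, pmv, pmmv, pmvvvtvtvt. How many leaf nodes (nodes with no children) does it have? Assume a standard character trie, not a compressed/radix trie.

11

A leaf is a node with no children — equivalently, the end of a word that is not a proper prefix of any other stored word.
Those words: "pmmv", "pmvvm", "pmvvvtvtvt", "pmvvvvmt", "pmvvvvpptm", "pmvvvvpvt", "pptmtt", "ptmv", "pttpvmvmv", "ptttvmmvpv", "vvpmmtvp"
Leaf count: 11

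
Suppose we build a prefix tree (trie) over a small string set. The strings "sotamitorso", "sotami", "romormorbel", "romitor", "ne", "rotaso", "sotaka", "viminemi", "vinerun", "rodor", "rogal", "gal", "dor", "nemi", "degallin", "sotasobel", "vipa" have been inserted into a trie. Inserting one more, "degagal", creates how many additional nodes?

3

Walking "degagal" from the root, the first 4 characters ("dega") follow existing edges; "g" is the first miss.
Each of the 3 remaining characters creates one node.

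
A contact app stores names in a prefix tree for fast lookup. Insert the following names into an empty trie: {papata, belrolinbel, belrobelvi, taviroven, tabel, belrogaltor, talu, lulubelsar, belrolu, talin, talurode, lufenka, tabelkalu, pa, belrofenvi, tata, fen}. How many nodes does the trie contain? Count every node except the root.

78

For each word, the new-node count is its length minus the longest prefix already in the trie:
  "papata" → 6 new (p, a, p, a, t, a)
  "belrolinbel" → 11 new (b, e, l, r, o, l, i, n, b, e, l)
  "belrobelvi" → prefix "belro" already present; 5 new (b, e, l, v, i)
  "taviroven" → 9 new (t, a, v, i, r, o, v, e, n)
  "tabel" → prefix "ta" already present; 3 new (b, e, l)
  "belrogaltor" → prefix "belro" already present; 6 new (g, a, l, t, o, r)
  "talu" → prefix "ta" already present; 2 new (l, u)
  "lulubelsar" → 10 new (l, u, l, u, b, e, l, s, a, r)
  "belrolu" → prefix "belrol" already present; 1 new (u)
  "talin" → prefix "tal" already present; 2 new (i, n)
  "talurode" → prefix "talu" already present; 4 new (r, o, d, e)
  "lufenka" → prefix "lu" already present; 5 new (f, e, n, k, a)
  "tabelkalu" → prefix "tabel" already present; 4 new (k, a, l, u)
  "pa" → prefix "pa" already present; 0 new (none)
  "belrofenvi" → prefix "belro" already present; 5 new (f, e, n, v, i)
  "tata" → prefix "ta" already present; 2 new (t, a)
  "fen" → 3 new (f, e, n)
Total nodes = 6 + 11 + 5 + 9 + 3 + 6 + 2 + 10 + 1 + 2 + 4 + 5 + 4 + 0 + 5 + 2 + 3 = 78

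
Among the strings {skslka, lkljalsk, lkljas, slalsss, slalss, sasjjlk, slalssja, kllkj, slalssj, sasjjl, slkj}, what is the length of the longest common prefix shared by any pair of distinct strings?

7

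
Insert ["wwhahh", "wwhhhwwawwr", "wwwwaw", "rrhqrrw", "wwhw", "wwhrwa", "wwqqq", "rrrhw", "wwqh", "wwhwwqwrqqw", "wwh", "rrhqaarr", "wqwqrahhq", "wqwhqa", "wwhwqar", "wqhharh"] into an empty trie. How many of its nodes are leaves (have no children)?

Leaves are exactly the stored words that no other stored word extends.
Those words: "rrhqaarr", "rrhqrrw", "rrrhw", "wqhharh", "wqwhqa", "wqwqrahhq", "wwhahh", "wwhhhwwawwr", "wwhrwa", "wwhwqar", "wwhwwqwrqqw", "wwqh", "wwqqq", "wwwwaw"
Leaf count: 14

14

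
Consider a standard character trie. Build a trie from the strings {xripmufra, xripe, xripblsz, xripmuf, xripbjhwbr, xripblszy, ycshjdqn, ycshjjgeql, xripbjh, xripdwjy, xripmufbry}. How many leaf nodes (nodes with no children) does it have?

8

A leaf is a node with no children — equivalently, the end of a word that is not a proper prefix of any other stored word.
Those words: "xripbjhwbr", "xripblszy", "xripdwjy", "xripe", "xripmufbry", "xripmufra", "ycshjdqn", "ycshjjgeql"
Leaf count: 8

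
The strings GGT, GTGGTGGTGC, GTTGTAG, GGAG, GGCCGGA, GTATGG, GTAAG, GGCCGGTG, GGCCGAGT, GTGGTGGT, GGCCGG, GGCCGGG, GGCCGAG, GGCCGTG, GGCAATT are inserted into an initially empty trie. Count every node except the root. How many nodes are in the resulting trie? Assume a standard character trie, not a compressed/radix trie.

42

Trace insertions, counting only characters that open a new branch:
  "GGT" → 3 new (G, G, T)
  "GTGGTGGTGC" → prefix "G" already present; 9 new (T, G, G, T, G, G, T, G, C)
  "GTTGTAG" → prefix "GT" already present; 5 new (T, G, T, A, G)
  "GGAG" → prefix "GG" already present; 2 new (A, G)
  "GGCCGGA" → prefix "GG" already present; 5 new (C, C, G, G, A)
  "GTATGG" → prefix "GT" already present; 4 new (A, T, G, G)
  "GTAAG" → prefix "GTA" already present; 2 new (A, G)
  "GGCCGGTG" → prefix "GGCCGG" already present; 2 new (T, G)
  "GGCCGAGT" → prefix "GGCCG" already present; 3 new (A, G, T)
  "GTGGTGGT" → prefix "GTGGTGGT" already present; 0 new (none)
  "GGCCGG" → prefix "GGCCGG" already present; 0 new (none)
  "GGCCGGG" → prefix "GGCCGG" already present; 1 new (G)
  "GGCCGAG" → prefix "GGCCGAG" already present; 0 new (none)
  "GGCCGTG" → prefix "GGCCG" already present; 2 new (T, G)
  "GGCAATT" → prefix "GGC" already present; 4 new (A, A, T, T)
Total nodes = 3 + 9 + 5 + 2 + 5 + 4 + 2 + 2 + 3 + 0 + 0 + 1 + 0 + 2 + 4 = 42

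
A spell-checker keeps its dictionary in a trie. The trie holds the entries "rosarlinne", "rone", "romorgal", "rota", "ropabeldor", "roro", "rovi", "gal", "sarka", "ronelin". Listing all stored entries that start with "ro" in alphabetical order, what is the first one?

romorgal

Filter for "ro…" and sort: "romorgal", "rone", "ronelin", "ropabeldor", "roro", "rosarlinne", "rota", "rovi"
The 1st is romorgal.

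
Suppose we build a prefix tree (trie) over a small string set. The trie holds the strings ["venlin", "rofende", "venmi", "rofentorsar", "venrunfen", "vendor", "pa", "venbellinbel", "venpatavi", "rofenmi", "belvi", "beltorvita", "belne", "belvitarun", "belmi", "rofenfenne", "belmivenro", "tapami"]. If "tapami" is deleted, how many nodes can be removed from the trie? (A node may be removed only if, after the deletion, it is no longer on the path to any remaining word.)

6

After clearing the end-marker at "tapami", prune upward until reaching a node still needed by another word.
No other word shares any prefix with "tapami", so all 6 of its nodes go.
Nodes removed: 6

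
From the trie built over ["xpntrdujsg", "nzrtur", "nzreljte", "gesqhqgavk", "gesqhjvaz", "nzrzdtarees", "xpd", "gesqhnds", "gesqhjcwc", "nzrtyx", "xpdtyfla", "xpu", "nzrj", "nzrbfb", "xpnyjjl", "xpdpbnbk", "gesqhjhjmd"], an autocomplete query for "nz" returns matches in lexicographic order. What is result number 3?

nzrj

Words with prefix "nz", in lexicographic order: "nzrbfb", "nzreljte", "nzrj", "nzrtur", "nzrtyx", "nzrzdtarees"
The 3rd is nzrj.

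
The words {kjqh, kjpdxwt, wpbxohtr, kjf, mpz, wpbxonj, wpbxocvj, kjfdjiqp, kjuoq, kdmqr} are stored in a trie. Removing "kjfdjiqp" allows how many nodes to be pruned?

5

A node on "kjfdjiqp"'s path can go only if nothing else ends at it or branches off below it.
The suffix "djiqp" (5 nodes) is used only by "kjfdjiqp"; "kjf" is itself a stored word, so pruning stops there.
Nodes removed: 5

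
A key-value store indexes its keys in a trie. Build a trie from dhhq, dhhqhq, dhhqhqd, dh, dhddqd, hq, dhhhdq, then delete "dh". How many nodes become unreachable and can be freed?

After clearing the end-marker at "dh", prune upward until reaching a node still needed by another word.
Every node on "dh" is still needed (e.g. by "dhhq"), so nothing is freed.
Nodes removed: 0

0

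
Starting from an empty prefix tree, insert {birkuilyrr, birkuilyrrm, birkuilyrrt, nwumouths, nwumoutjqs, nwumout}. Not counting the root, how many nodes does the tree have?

24

Count nodes per top-level branch (shared prefixes stored once):
  'b'-branch (birkuilyrr, birkuilyrrm, birkuilyrrt): 12 nodes
  'n'-branch (nwumout, nwumouths, nwumoutjqs): 12 nodes
Sum: 24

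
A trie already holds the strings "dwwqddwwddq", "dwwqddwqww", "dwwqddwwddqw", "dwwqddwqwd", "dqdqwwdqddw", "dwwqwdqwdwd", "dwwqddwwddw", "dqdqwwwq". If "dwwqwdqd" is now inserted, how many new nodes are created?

The longest prefix of "dwwqwdqd" already in the trie is "dwwqwdq" (length 7).
Each of the 1 remaining characters creates one node.

1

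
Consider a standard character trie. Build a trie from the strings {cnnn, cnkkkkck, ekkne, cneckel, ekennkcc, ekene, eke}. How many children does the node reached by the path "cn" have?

3

Follow the path "cn" to its node, then look at its outgoing edges.
Characters that immediately follow "cn" among the stored strings: {e, k, n}.
That node has 3 child edges.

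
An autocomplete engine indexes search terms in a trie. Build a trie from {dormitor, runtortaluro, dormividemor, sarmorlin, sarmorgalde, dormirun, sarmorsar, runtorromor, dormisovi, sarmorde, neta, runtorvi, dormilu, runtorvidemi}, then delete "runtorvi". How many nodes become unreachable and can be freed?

A node on "runtorvi"'s path can go only if nothing else ends at it or branches off below it.
Every node on "runtorvi" is still needed (e.g. by "runtorvidemi"), so nothing is freed.
Nodes removed: 0

0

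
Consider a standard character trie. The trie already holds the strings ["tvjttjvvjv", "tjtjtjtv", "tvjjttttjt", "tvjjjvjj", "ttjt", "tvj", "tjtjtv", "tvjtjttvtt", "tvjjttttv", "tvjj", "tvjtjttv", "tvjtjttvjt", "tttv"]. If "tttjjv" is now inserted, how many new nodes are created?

3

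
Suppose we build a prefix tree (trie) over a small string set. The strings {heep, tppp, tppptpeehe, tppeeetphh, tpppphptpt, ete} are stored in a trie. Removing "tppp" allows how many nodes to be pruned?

A node on "tppp"'s path can go only if nothing else ends at it or branches off below it.
Every node on "tppp" is still needed (e.g. by "tppptpeehe"), so nothing is freed.
Nodes removed: 0

0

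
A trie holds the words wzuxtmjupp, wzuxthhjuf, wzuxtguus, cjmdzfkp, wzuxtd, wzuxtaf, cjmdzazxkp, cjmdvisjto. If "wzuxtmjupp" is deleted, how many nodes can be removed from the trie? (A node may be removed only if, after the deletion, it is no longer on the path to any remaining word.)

5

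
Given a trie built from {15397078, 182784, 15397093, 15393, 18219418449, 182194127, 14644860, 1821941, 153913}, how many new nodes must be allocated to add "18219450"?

"182194" is already a path in the trie; the remaining "50" must be added.
New nodes needed: |"18219450"| − 6 = 8 − 6 = 2.

2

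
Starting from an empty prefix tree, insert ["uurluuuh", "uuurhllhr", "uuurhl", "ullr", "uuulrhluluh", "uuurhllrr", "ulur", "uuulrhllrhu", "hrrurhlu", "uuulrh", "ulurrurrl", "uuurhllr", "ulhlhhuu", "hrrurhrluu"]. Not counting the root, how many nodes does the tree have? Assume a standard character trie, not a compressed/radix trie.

For each word, the new-node count is its length minus the longest prefix already in the trie:
  "uurluuuh" → 8 new (u, u, r, l, u, u, u, h)
  "uuurhllhr" → prefix "uu" already present; 7 new (u, r, h, l, l, h, r)
  "uuurhl" → prefix "uuurhl" already present; 0 new (none)
  "ullr" → prefix "u" already present; 3 new (l, l, r)
  "uuulrhluluh" → prefix "uuu" already present; 8 new (l, r, h, l, u, l, u, h)
  "uuurhllrr" → prefix "uuurhll" already present; 2 new (r, r)
  "ulur" → prefix "ul" already present; 2 new (u, r)
  "uuulrhllrhu" → prefix "uuulrhl" already present; 4 new (l, r, h, u)
  "hrrurhlu" → 8 new (h, r, r, u, r, h, l, u)
  "uuulrh" → prefix "uuulrh" already present; 0 new (none)
  "ulurrurrl" → prefix "ulur" already present; 5 new (r, u, r, r, l)
  "uuurhllr" → prefix "uuurhllr" already present; 0 new (none)
  "ulhlhhuu" → prefix "ul" already present; 6 new (h, l, h, h, u, u)
  "hrrurhrluu" → prefix "hrrurh" already present; 4 new (r, l, u, u)
Total nodes = 8 + 7 + 0 + 3 + 8 + 2 + 2 + 4 + 8 + 0 + 5 + 0 + 6 + 4 = 57

57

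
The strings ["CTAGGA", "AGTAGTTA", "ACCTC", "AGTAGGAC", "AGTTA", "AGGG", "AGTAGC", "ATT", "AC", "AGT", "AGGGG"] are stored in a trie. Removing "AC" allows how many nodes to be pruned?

0

A node on "AC"'s path can go only if nothing else ends at it or branches off below it.
Every node on "AC" is still needed (e.g. by "ACCTC"), so nothing is freed.
Nodes removed: 0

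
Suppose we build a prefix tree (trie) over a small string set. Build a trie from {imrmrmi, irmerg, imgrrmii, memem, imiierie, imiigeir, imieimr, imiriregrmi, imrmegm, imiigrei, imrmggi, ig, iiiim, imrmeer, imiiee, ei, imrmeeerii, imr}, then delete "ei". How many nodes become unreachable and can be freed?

After clearing the end-marker at "ei", prune upward until reaching a node still needed by another word.
No other word shares any prefix with "ei", so all 2 of its nodes go.
Nodes removed: 2

2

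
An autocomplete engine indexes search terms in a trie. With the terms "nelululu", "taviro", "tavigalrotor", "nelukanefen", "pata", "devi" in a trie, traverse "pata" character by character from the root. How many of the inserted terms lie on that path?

Check each prefix of "pata" against the stored set — each match is an end-marker on the path.
Prefixes of the query that are stored words: "pata"
Count: 1

1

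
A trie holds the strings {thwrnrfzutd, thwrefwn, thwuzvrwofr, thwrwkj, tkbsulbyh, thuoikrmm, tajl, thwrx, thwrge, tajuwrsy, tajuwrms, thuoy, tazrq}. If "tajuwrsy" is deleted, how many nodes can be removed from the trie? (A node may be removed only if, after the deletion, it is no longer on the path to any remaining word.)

After clearing the end-marker at "tajuwrsy", prune upward until reaching a node still needed by another word.
The suffix "sy" (2 nodes) is used only by "tajuwrsy"; the node for "tajuwr" still has the child "m", so pruning stops there.
Nodes removed: 2

2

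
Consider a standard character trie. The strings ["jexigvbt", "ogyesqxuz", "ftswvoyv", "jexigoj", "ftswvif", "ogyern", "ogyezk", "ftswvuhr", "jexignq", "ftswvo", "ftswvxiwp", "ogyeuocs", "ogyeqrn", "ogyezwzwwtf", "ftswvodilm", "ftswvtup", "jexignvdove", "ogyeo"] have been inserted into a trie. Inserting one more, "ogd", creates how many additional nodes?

Walking "ogd" from the root, the first 2 characters ("og") follow existing edges; "d" is the first miss.
So 3 − 2 = 1 new nodes.

1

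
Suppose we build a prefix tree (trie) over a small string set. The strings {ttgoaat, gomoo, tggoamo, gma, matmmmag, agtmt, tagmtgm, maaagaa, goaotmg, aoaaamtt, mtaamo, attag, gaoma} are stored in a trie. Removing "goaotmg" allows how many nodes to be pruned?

5

After clearing the end-marker at "goaotmg", prune upward until reaching a node still needed by another word.
The suffix "aotmg" (5 nodes) is used only by "goaotmg"; the node for "go" still has the child "m", so pruning stops there.
Nodes removed: 5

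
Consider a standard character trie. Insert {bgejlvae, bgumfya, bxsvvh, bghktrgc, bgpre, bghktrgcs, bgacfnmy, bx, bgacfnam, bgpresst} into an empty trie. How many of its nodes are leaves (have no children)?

7

Leaves are exactly the stored words that no other stored word extends.
Those words: "bgacfnam", "bgacfnmy", "bgejlvae", "bghktrgcs", "bgpresst", "bgumfya", "bxsvvh"
Leaf count: 7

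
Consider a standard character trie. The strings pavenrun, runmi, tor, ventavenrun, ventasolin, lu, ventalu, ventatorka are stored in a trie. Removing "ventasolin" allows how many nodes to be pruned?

Walk "ventasolin" from the leaf back toward the root, removing each node that no remaining word uses.
The suffix "solin" (5 nodes) is used only by "ventasolin"; the node for "venta" still has the child "v", so pruning stops there.
Nodes removed: 5

5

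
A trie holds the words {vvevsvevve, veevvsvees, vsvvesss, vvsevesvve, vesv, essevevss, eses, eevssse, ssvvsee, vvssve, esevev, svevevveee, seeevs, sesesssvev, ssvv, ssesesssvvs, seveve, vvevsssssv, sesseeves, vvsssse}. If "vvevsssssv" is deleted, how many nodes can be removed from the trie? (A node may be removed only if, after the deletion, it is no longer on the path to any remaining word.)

Walk "vvevsssssv" from the leaf back toward the root, removing each node that no remaining word uses.
The suffix "ssssv" (5 nodes) is used only by "vvevsssssv"; the node for "vvevs" still has the child "v", so pruning stops there.
Nodes removed: 5

5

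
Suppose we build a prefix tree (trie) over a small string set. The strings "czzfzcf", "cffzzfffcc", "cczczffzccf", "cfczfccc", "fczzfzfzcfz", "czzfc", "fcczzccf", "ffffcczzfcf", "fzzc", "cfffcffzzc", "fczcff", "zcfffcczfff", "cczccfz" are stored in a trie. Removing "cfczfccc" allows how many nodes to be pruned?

6

A node on "cfczfccc"'s path can go only if nothing else ends at it or branches off below it.
The suffix "czfccc" (6 nodes) is used only by "cfczfccc"; the node for "cf" still has the child "f", so pruning stops there.
Nodes removed: 6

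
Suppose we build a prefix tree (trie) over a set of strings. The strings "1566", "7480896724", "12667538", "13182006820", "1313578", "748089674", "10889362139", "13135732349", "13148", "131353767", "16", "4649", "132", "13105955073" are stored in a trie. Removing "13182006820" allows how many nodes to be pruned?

8

Walk "13182006820" from the leaf back toward the root, removing each node that no remaining word uses.
The suffix "82006820" (8 nodes) is used only by "13182006820"; the node for "131" still has the child "3", so pruning stops there.
Nodes removed: 8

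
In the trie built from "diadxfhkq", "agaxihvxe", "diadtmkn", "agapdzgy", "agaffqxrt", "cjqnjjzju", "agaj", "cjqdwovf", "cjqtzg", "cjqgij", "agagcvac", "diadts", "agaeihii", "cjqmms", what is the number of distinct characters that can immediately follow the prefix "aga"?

The children of the "aga" node are the distinct next characters among strings starting with "aga".
Distinct next characters after "aga": e, f, g, j, p, x.
That node has 6 child edges.

6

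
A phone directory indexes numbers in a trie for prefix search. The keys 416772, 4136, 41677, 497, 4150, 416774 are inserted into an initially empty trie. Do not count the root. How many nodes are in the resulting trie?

13

Trie structure (* marks end of a word):
(root)
└─ 4
   ├─ 1
   │  ├─ 3
   │  │  └─ 6 *
   │  ├─ 5
   │  │  └─ 0 *
   │  └─ 6
   │     └─ 7
   │        └─ 7 *
   │           ├─ 2 *
   │           └─ 4 *
   └─ 9
      └─ 7 *
Counting every labelled node above: 13.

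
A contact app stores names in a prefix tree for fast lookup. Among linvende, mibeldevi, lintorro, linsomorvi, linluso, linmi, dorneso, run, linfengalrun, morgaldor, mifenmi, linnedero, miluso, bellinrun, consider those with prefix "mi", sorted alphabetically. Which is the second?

mifenmi

Filter for "mi…" and sort: "mibeldevi", "mifenmi", "miluso"
The 2nd is mifenmi.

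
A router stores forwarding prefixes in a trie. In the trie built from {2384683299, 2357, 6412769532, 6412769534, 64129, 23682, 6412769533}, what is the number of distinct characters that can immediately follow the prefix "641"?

The children of the "641" node are the distinct next characters among strings starting with "641".
Distinct next characters after "641": 2.
That node has 1 child edge.

1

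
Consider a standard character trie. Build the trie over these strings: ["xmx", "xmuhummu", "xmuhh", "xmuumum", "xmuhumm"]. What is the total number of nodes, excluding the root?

Count nodes per top-level branch (shared prefixes stored once):
  'x'-branch (xmuhh, xmuhumm, xmuhummu, xmuumum, xmx): 14 nodes
Sum: 14

14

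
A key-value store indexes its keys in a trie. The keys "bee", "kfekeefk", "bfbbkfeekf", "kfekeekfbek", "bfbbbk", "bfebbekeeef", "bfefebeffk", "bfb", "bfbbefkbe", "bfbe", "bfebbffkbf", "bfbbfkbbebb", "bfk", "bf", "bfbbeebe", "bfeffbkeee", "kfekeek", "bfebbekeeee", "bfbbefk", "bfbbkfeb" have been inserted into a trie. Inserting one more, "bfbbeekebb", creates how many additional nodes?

4

"bfbbee" is already a path in the trie; the remaining "kebb" must be added.
New nodes needed: |"bfbbeekebb"| − 6 = 10 − 6 = 4.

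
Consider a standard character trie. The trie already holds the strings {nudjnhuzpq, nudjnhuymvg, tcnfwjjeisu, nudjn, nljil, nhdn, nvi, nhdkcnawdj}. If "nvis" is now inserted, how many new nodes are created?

1

The longest prefix of "nvis" already in the trie is "nvi" (length 3).
Each of the 1 remaining characters creates one node.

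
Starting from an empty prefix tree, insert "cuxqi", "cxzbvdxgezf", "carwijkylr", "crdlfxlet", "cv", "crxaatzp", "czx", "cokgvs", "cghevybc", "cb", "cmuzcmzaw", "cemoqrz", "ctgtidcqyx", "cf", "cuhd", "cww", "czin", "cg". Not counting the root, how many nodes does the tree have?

Trace insertions, counting only characters that open a new branch:
  "cuxqi" → 5 new (c, u, x, q, i)
  "cxzbvdxgezf" → prefix "c" already present; 10 new (x, z, b, v, d, x, g, e, z, f)
  "carwijkylr" → prefix "c" already present; 9 new (a, r, w, i, j, k, y, l, r)
  "crdlfxlet" → prefix "c" already present; 8 new (r, d, l, f, x, l, e, t)
  "cv" → prefix "c" already present; 1 new (v)
  "crxaatzp" → prefix "cr" already present; 6 new (x, a, a, t, z, p)
  "czx" → prefix "c" already present; 2 new (z, x)
  "cokgvs" → prefix "c" already present; 5 new (o, k, g, v, s)
  "cghevybc" → prefix "c" already present; 7 new (g, h, e, v, y, b, c)
  "cb" → prefix "c" already present; 1 new (b)
  "cmuzcmzaw" → prefix "c" already present; 8 new (m, u, z, c, m, z, a, w)
  "cemoqrz" → prefix "c" already present; 6 new (e, m, o, q, r, z)
  "ctgtidcqyx" → prefix "c" already present; 9 new (t, g, t, i, d, c, q, y, x)
  "cf" → prefix "c" already present; 1 new (f)
  "cuhd" → prefix "cu" already present; 2 new (h, d)
  "cww" → prefix "c" already present; 2 new (w, w)
  "czin" → prefix "cz" already present; 2 new (i, n)
  "cg" → prefix "cg" already present; 0 new (none)
Total nodes = 5 + 10 + 9 + 8 + 1 + 6 + 2 + 5 + 7 + 1 + 8 + 6 + 9 + 1 + 2 + 2 + 2 + 0 = 84

84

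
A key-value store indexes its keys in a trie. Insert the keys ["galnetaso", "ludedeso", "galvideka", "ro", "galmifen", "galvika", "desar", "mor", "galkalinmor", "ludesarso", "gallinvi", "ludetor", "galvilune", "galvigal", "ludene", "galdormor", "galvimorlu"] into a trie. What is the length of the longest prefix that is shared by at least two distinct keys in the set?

5

The deepest shared node is where two words last agree before diverging.
e.g. "galvideka" and "galvigal" share the prefix "galvi" of length 5; no pair shares a longer one.
Longest shared-prefix length: 5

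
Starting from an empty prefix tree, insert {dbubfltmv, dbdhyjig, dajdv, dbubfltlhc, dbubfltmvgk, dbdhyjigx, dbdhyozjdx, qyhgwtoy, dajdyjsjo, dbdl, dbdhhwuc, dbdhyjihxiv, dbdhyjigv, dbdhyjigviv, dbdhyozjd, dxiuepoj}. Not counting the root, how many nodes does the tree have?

62

Trace insertions, counting only characters that open a new branch:
  "dbubfltmv" → 9 new (d, b, u, b, f, l, t, m, v)
  "dbdhyjig" → prefix "db" already present; 6 new (d, h, y, j, i, g)
  "dajdv" → prefix "d" already present; 4 new (a, j, d, v)
  "dbubfltlhc" → prefix "dbubflt" already present; 3 new (l, h, c)
  "dbubfltmvgk" → prefix "dbubfltmv" already present; 2 new (g, k)
  "dbdhyjigx" → prefix "dbdhyjig" already present; 1 new (x)
  "dbdhyozjdx" → prefix "dbdhy" already present; 5 new (o, z, j, d, x)
  "qyhgwtoy" → 8 new (q, y, h, g, w, t, o, y)
  "dajdyjsjo" → prefix "dajd" already present; 5 new (y, j, s, j, o)
  "dbdl" → prefix "dbd" already present; 1 new (l)
  "dbdhhwuc" → prefix "dbdh" already present; 4 new (h, w, u, c)
  "dbdhyjihxiv" → prefix "dbdhyji" already present; 4 new (h, x, i, v)
  "dbdhyjigv" → prefix "dbdhyjig" already present; 1 new (v)
  "dbdhyjigviv" → prefix "dbdhyjigv" already present; 2 new (i, v)
  "dbdhyozjd" → prefix "dbdhyozjd" already present; 0 new (none)
  "dxiuepoj" → prefix "d" already present; 7 new (x, i, u, e, p, o, j)
Total nodes = 9 + 6 + 4 + 3 + 2 + 1 + 5 + 8 + 5 + 1 + 4 + 4 + 1 + 2 + 0 + 7 = 62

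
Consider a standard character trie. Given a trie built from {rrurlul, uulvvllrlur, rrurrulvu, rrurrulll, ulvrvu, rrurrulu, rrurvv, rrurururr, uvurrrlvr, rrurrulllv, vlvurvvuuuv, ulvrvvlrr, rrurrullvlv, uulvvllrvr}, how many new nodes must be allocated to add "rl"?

The longest prefix of "rl" already in the trie is "r" (length 1).
Each of the 1 remaining characters creates one node.

1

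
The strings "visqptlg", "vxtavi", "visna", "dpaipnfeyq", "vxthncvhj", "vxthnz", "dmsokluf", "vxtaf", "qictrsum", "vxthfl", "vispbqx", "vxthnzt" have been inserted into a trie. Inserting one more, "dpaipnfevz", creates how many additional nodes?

2

"dpaipnfe" is already a path in the trie; the remaining "vz" must be added.
So 10 − 8 = 2 new nodes.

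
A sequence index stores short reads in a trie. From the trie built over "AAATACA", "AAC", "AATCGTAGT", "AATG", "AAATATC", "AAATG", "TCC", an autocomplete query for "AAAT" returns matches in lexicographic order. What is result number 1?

AAATACA

DFS of the "AAAT" subtree visits, in order: "AAATACA", "AAATATC", "AAATG"
Position 1: AAATACA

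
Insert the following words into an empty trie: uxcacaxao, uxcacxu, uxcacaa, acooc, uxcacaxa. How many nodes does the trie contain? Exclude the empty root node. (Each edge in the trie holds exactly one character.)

17

Count nodes per top-level branch (shared prefixes stored once):
  'a'-branch (acooc): 5 nodes
  'u'-branch (uxcacaa, uxcacaxa, uxcacaxao, uxcacxu): 12 nodes
Sum: 17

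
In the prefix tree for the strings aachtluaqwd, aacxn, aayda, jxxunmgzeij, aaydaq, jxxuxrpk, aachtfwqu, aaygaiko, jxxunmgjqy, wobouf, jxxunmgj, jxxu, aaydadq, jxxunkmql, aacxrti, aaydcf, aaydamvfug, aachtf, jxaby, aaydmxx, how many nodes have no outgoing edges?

A leaf is a node with no children — equivalently, the end of a word that is not a proper prefix of any other stored word.
Those words: "aachtfwqu", "aachtluaqwd", "aacxn", "aacxrti", "aaydadq", "aaydamvfug", "aaydaq", "aaydcf", "aaydmxx", "aaygaiko", "jxaby", "jxxunkmql", "jxxunmgjqy", "jxxunmgzeij", "jxxuxrpk", "wobouf"
Leaf count: 16

16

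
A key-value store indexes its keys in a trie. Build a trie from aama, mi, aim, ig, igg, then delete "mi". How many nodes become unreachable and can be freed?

2

After clearing the end-marker at "mi", prune upward until reaching a node still needed by another word.
No other word shares any prefix with "mi", so all 2 of its nodes go.
Nodes removed: 2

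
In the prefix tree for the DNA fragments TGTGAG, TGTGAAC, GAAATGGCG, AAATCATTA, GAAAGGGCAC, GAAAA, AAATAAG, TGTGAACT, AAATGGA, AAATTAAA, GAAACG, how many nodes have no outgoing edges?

10

A leaf is a node with no children — equivalently, the end of a word that is not a proper prefix of any other stored word.
Those words: "AAATAAG", "AAATCATTA", "AAATGGA", "AAATTAAA", "GAAAA", "GAAACG", "GAAAGGGCAC", "GAAATGGCG", "TGTGAACT", "TGTGAG"
Leaf count: 10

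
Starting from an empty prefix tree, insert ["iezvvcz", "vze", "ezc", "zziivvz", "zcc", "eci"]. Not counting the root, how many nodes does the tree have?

24

Trie structure (* marks end of a word):
(root)
├─ e
│  ├─ c
│  │  └─ i *
│  └─ z
│     └─ c *
├─ i
│  └─ e
│     └─ z
│        └─ v
│           └─ v
│              └─ c
│                 └─ z *
├─ v
│  └─ z
│     └─ e *
└─ z
   ├─ c
   │  └─ c *
   └─ z
      └─ i
         └─ i
            └─ v
               └─ v
                  └─ z *
Counting every labelled node above: 24.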